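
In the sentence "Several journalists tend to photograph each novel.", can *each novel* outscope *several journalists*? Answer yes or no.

Yes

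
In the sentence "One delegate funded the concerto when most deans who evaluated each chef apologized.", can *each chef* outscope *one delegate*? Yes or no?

No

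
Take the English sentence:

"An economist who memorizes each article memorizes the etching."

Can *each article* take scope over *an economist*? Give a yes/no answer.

*each article* occurs within the relative clause *who memorizes each article*.
Relative clauses are scope islands: a quantifier cannot QR out of a relative clause to take scope in the matrix clause.
The inverse ordering *each article* > *an economist* is therefore underivable.

No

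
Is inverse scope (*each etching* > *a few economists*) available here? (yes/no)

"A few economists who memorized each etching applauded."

No

The DP *each etching* is contained in the relative clause *who memorized each etching*.
A relative clause is a scope island — quantifier raising cannot cross its boundary.
*each etching* is confined to the island and cannot take scope over *a few economists*.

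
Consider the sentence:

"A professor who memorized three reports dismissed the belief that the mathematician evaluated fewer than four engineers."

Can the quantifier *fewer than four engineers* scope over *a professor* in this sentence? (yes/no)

The DP *fewer than four engineers* is contained in the complex NP *the belief that the mathematician evaluated fewer than four engineers*.
A that-clause complement to a noun is an island; QR cannot cross the NP boundary.
So *fewer than four engineers* cannot raise high enough to outscope *a professor*; only the surface ordering *a professor* > *fewer than four engineers* is available.

No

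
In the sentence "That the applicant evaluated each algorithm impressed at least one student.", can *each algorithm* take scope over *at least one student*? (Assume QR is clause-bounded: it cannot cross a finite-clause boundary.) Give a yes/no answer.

The target quantifier *each algorithm* is part of the sentential subject *that the applicant evaluated each algorithm*.
The Sentential Subject Constraint rules out raising the quantifier out of the that-clause subject.
The ordering *each algorithm* > *at least one student* is therefore underivable.

No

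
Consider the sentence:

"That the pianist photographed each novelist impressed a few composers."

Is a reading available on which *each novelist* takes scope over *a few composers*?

Structurally, *each novelist* is inside the sentential subject *that the pianist photographed each novelist*.
Sentential subjects are islands: a quantifier inside the subject clause cannot raise over the matrix predicate.
So the wide-scope reading for *each novelist* is blocked.

No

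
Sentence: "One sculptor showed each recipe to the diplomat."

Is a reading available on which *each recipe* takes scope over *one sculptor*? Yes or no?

Yes

*each recipe* is the matrix object and *one sculptor* the matrix subject; the two are clausemates.
Since no island is crossed, the inverse ordering is licensed alongside surface scope.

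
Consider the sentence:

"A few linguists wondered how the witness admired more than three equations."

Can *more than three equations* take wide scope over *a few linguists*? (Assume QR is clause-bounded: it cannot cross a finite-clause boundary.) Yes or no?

No

The DP *more than three equations* is contained in the embedded question *how the witness admired more than three equations*.
Embedded questions are wh-islands: a quantifier inside an indirect question cannot QR into the matrix clause.
There is no licit LF on which *more than three equations* c-commands *a few linguists*.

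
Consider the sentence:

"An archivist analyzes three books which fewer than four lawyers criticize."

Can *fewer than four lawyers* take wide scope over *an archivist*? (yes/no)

No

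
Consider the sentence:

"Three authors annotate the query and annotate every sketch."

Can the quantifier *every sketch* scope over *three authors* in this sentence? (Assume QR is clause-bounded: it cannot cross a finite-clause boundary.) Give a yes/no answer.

The DP *every sketch* is contained in one conjunct of the coordinate structure (*annotate every sketch*).
Asymmetric QR out of one conjunct violates the Coordinate Structure Constraint.
So the wide-scope reading for *every sketch* is blocked.

No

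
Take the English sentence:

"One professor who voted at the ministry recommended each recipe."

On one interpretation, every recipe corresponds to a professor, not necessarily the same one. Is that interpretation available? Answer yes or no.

The described interpretation is the *each recipe* > *one professor* scoping.
*each recipe* sits in the matrix clause, not in the relative clause on *one professor*.
Since no island is crossed, the inverse ordering is licensed alongside surface scope.
Both orderings are possible: *one professor* > *each recipe* and *each recipe* > *one professor*.

Yes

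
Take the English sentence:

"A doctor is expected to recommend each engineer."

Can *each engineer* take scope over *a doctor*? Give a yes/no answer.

Infinitival complements of raising predicates do not block QR; *each engineer* and *a doctor* are effectively clausemates.
Ordinary QR to a clause-peripheral position gives the wide-scope LF for the lower DP.

Yes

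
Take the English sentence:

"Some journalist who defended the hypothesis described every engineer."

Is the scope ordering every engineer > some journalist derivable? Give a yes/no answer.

The relative clause *who defended the hypothesis* modifies *some journalist*, but *every engineer* is not inside that relative clause — it is an argument of the matrix verb.
QR within a single clause is free, so the lower quantifier may take scope over the higher one.

Yes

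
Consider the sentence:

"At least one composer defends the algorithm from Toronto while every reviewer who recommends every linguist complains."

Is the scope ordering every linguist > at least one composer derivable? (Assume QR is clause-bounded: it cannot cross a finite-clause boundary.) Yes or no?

*every linguist* sits inside the relative clause *who recommends every linguist*, which is itself inside the adjunct *while every reviewer who recommends every linguist complains*.
Even if one barrier were somehow void, the other would still block QR.
*every linguist* is confined to the island and cannot take scope over *at least one composer*.
(Only the surface reading survives: one fixed composer with respect to all the relevant linguists.)

No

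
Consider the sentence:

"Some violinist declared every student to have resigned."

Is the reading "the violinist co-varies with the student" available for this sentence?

The described interpretation is the *every student* > *some violinist* scoping.
*every student* is an ECM subject; ECM complements are not islands, and the embedded quantifier may take matrix scope.
Ordinary QR to a clause-peripheral position gives the wide-scope LF for the lower DP.

Yes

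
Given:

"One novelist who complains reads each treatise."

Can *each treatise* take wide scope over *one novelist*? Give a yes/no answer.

Yes

The RC *who complains* is an island, but *each treatise* is not inside it — it is the matrix object, a clausemate of *one novelist*.
Ordinary QR to a clause-peripheral position gives the wide-scope LF for the lower DP.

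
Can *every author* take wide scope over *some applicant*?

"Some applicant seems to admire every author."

Yes

Infinitival complements of raising predicates do not block QR; *every author* and *some applicant* are effectively clausemates.
Clause-internal QR can adjoin the lower DP above the subject, yielding the inverse reading.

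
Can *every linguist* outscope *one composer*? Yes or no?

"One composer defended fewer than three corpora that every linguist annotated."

The DP *every linguist* is contained in the relative clause *that every linguist annotated* modifying *fewer than three corpora*.
Quantifiers inside a relative clause are trapped there; the RC boundary blocks QR.
So *every linguist* cannot raise to a position above *one composer*.
(Only the surface reading survives: one fixed composer with respect to all the relevant linguists.)

No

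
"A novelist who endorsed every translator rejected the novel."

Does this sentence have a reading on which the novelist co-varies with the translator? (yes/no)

No

This is the *every translator* > *a novelist* reading.
*every translator* is embedded in the relative clause *who endorsed every translator*.
A relative clause is a scope island — quantifier raising cannot cross its boundary.
The inverse ordering *every translator* > *a novelist* is therefore underivable.
(Only the surface reading survives: one fixed novelist with respect to all the relevant translators.)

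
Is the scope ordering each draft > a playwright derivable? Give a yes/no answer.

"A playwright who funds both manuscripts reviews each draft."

Yes

The RC *who funds both manuscripts* is an island, but *each draft* is not inside it — it is the matrix object, a clausemate of *a playwright*.
Ordinary QR to a clause-peripheral position gives the wide-scope LF for the lower DP.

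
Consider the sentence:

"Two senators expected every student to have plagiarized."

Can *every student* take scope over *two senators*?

Yes

*every student* is the subject of an ECM infinitive — the infinitival complement of an ECM verb is not a scope island, so *every student* can raise into the matrix clause.
No island intervenes, so both surface and inverse scope are derivable.
The sentence is scopally ambiguous between *two senators* > *every student* and *every student* > *two senators*.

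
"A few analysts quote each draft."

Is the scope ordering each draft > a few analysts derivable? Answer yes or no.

Yes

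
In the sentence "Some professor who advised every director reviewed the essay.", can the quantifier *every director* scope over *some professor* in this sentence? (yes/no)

The DP *every director* is contained in the relative clause *who advised every director*.
The relative clause forms an island for QR, so the quantifier is confined to the head noun's restrictor.
The inverse ordering *every director* > *some professor* is therefore underivable.

No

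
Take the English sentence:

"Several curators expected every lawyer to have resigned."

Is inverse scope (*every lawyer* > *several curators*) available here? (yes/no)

Yes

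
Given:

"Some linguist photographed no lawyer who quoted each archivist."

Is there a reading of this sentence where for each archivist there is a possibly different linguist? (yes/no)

The described interpretation is the *each archivist* > *some linguist* scoping.
The DP *each archivist* is contained in the relative clause *who quoted each archivist* modifying *no lawyer*.
Quantifiers inside a relative clause are trapped there; the RC boundary blocks QR.
The inverse ordering *each archivist* > *some linguist* is therefore underivable.
(Only the surface reading survives: one fixed linguist with respect to all the relevant archivists.)

No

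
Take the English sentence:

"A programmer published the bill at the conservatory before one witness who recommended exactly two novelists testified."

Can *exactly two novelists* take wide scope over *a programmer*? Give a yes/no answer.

No

The target quantifier *exactly two novelists* is part of the relative clause *who recommended exactly two novelists*, which is itself inside the adjunct *before one witness who recommended exactly two novelists testified*.
Both the relative clause and the enclosing adjunct are scope islands; QR cannot cross either.
The inverse ordering *exactly two novelists* > *a programmer* is therefore underivable.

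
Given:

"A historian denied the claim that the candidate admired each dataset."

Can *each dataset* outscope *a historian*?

No

The DP *each dataset* is contained in the complex NP *the claim that the candidate admired each dataset*.
The Complex NP Constraint bars QR out of the complement clause of a noun.
There is no licit LF on which *each dataset* c-commands *a historian*.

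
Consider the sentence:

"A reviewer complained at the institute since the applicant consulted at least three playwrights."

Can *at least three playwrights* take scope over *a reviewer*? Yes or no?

No

Structurally, *at least three playwrights* is inside the adjunct clause *since the applicant consulted at least three playwrights*.
Adjunct clauses are scope islands: a quantifier inside an adjunct cannot raise into the matrix clause.
There is no licit LF on which *at least three playwrights* c-commands *a reviewer*.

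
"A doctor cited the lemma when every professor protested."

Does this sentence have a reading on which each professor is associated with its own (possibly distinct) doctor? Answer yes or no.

The described interpretation is the *every professor* > *a doctor* scoping.
*every professor* occurs within the adjunct clause *when every professor protested*.
Scope out of an adjunct clause is unavailable: QR respects the adjunct-island constraint.
So *every professor* cannot raise to a position above *a doctor*.

No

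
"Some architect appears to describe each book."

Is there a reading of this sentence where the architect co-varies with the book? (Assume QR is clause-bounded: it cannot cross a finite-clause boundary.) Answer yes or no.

Yes

The described interpretation is the *each book* > *some architect* scoping.
The matrix predicate is a raising verb, whose infinitival complement is not a scope island — *each book* can QR into the matrix clause.
QR within a single clause is free, so the lower quantifier may take scope over the higher one.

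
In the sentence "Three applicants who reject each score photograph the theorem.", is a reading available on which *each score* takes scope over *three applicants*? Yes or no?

No

*each score* occurs within the relative clause *who reject each score*.
The relative clause forms an island for QR, so the quantifier is confined to the head noun's restrictor.
*each score* > *three applicants* would require crossing that boundary, which is illicit.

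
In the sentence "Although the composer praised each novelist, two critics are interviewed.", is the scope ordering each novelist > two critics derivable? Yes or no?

No

Structurally, *each novelist* is inside the adjunct clause *although the composer praised each novelist*.
Adjunct clauses are scope islands: a quantifier inside an adjunct cannot raise into the matrix clause.
*each novelist* is confined to the island and cannot take scope over *two critics*.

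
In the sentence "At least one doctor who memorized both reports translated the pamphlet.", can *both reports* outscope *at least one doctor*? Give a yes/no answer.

No

*both reports* occurs within the relative clause *who memorized both reports*.
The relative clause forms an island for QR, so the quantifier is confined to the head noun's restrictor.
So *both reports* cannot raise to a position above *at least one doctor*.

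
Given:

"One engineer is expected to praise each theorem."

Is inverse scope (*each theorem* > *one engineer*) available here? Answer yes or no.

*each theorem* is the object of the infinitival complement of a raising predicate; raising infinitives are transparent for QR, so the two DPs are in effect clausemates.
QR within a single clause is free, so the lower quantifier may take scope over the higher one.

Yes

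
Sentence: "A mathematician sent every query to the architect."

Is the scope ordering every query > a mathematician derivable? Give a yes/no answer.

Both DPs are arguments of the same predicate; there is no clause or island boundary between them.
No island intervenes, so both surface and inverse scope are derivable.

Yes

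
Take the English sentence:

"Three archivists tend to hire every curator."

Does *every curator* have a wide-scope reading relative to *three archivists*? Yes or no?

Yes

The matrix predicate is a raising verb, whose infinitival complement is not a scope island — *every curator* can QR into the matrix clause.
Since no island is crossed, the inverse ordering is licensed alongside surface scope.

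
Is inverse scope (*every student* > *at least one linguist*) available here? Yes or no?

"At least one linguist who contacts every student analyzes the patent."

No

The target quantifier *every student* is part of the relative clause *who contacts every student*.
QR out of a relative clause is ruled out by the relative-clause island constraint.
There is no licit LF on which *every student* c-commands *at least one linguist*.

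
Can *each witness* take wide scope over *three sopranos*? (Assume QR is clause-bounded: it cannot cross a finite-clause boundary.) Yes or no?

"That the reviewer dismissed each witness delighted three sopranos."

No

*each witness* is embedded in the sentential subject *that the reviewer dismissed each witness*.
The Sentential Subject Constraint rules out raising the quantifier out of the that-clause subject.
So *each witness* cannot raise to a position above *three sopranos*.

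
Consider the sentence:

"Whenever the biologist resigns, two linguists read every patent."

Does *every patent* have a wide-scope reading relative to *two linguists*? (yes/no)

Yes

Neither queried DP is inside the adjunct, so the adjunct-island constraint does not apply.
Clause-internal QR can adjoin the lower DP above the subject, yielding the inverse reading.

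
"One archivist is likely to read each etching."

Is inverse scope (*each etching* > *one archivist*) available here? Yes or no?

Yes

*each etching* is the object of the infinitival complement of a raising predicate; raising infinitives are transparent for QR, so the two DPs are in effect clausemates.
QR within a single clause is free, so the lower quantifier may take scope over the higher one.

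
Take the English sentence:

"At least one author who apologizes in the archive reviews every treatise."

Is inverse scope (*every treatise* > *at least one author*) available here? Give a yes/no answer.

Yes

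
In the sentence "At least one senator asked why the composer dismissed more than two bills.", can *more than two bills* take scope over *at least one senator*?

*more than two bills* is embedded in the embedded question *why the composer dismissed more than two bills*.
An indirect question is a wh-island; the filled [Spec,CP] blocks QR across the CP edge.
There is no licit LF on which *more than two bills* c-commands *at least one senator*.

No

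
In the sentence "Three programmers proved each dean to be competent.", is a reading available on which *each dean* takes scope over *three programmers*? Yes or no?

ECM infinitives lack a CP barrier, so *each dean* can QR over the matrix subject *three programmers*.
Nothing blocks QR of the lower DP to a position above the higher one, so inverse scope is available.
The sentence is scopally ambiguous between *three programmers* > *each dean* and *each dean* > *three programmers*.

Yes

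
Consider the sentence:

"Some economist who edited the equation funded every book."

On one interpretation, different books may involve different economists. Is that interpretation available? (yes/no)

Yes

This is the *every book* > *some economist* reading.
Although the sentence contains a relative clause (*who edited the equation*), *every book* is outside it, in the matrix VP.
Ordinary QR to a clause-peripheral position gives the wide-scope LF for the lower DP.
Both orderings are possible: *some economist* > *every book* and *every book* > *some economist*.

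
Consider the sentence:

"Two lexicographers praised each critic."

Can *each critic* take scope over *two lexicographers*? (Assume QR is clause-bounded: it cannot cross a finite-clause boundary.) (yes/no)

Yes

*each critic* and *two lexicographers* are in the same minimal clause.
QR within a single clause is free, so the lower quantifier may take scope over the higher one.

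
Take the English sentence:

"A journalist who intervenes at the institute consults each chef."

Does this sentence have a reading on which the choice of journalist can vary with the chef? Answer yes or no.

Yes

That reading corresponds to *each chef* > *a journalist*.
Although the sentence contains a relative clause (*who intervenes at the institute*), *each chef* is outside it, in the matrix VP.
No island intervenes, so both surface and inverse scope are derivable.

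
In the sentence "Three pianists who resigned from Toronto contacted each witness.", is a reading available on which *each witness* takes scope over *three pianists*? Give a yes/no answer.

Yes

The relative clause *who resigned from Toronto* modifies *three pianists*, but *each witness* is not inside that relative clause — it is an argument of the matrix verb.
QR within a single clause is free, so the lower quantifier may take scope over the higher one.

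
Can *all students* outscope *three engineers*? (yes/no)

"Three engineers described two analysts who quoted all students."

No

*all students* is embedded in the relative clause *who quoted all students* modifying *two analysts*.
A relative clause is a scope island — quantifier raising cannot cross its boundary.
The inverse ordering *all students* > *three engineers* is therefore underivable.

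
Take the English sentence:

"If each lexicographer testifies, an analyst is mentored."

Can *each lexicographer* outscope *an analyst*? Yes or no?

No

Structurally, *each lexicographer* is inside the adjunct clause *if each lexicographer testifies*.
The adjunct-island constraint bars QR out of an adverbial clause.
So the wide-scope reading for *each lexicographer* is blocked.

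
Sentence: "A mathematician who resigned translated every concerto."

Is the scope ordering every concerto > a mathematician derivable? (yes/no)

Yes

The relative clause *who resigned* modifies *a mathematician*, but *every concerto* is not inside that relative clause — it is an argument of the matrix verb.
Ordinary QR to a clause-peripheral position gives the wide-scope LF for the lower DP.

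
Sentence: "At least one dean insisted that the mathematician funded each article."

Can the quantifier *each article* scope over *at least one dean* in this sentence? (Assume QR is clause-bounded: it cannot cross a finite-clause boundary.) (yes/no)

The DP *each article* is contained in the finite complement clause *that the mathematician funded each article*.
QR is clause-bounded, so the finite complement is a scope island for the embedded quantifier.
The inverse ordering *each article* > *at least one dean* is therefore underivable.

No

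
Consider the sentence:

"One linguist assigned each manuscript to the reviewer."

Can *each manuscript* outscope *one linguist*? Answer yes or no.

Both DPs are arguments of the same predicate; there is no clause or island boundary between them.
Nothing blocks QR of the lower DP to a position above the higher one, so inverse scope is available.

Yes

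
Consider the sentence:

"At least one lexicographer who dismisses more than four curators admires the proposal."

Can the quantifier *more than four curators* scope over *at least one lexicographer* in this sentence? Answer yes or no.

Structurally, *more than four curators* is inside the relative clause *who dismisses more than four curators*.
QR out of a relative clause is ruled out by the relative-clause island constraint.
So the wide-scope reading for *more than four curators* is blocked.

No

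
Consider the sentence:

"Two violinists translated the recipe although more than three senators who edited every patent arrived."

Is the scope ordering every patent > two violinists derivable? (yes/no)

*every patent* sits inside the relative clause *who edited every patent*, which is itself inside the adjunct *although more than three senators who edited every patent arrived*.
Two island boundaries intervene — the relative clause and the adjunct. Either alone would block QR.
*every patent* is confined to the island and cannot take scope over *two violinists*.

No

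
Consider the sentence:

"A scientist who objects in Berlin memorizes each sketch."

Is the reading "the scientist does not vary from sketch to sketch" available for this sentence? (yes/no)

Yes

That reading corresponds to *a scientist* > *each sketch*.
That is the surface-scope ordering, which is always one of the available readings — island constraints only ever restrict inverse scope.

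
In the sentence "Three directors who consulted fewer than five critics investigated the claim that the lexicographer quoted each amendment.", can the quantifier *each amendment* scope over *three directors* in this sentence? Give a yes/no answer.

Structurally, *each amendment* is inside the complex NP *the claim that the lexicographer quoted each amendment*.
The complex NP is opaque for QR — the quantifier is frozen inside the noun's complement.
There is no licit LF on which *each amendment* c-commands *three directors*.

No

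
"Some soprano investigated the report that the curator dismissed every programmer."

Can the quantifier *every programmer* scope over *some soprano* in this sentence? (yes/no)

Structurally, *every programmer* is inside the complex NP *the report that the curator dismissed every programmer*.
A that-clause complement to a noun is an island; QR cannot cross the NP boundary.
*every programmer* > *some soprano* would require crossing that boundary, which is illicit.

No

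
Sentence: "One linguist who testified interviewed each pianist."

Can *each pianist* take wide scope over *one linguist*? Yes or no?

Although the sentence contains a relative clause (*who testified*), *each pianist* is outside it, in the matrix VP.
With no island boundary between them, the object can take inverse scope over the subject via ordinary QR within the clause.

Yes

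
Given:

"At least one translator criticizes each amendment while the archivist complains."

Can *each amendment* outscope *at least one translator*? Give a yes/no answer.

Yes

Although there is an adjunct clause, *each amendment* is in the main clause, not inside the adjunct.
Nothing blocks QR of the lower DP to a position above the higher one, so inverse scope is available.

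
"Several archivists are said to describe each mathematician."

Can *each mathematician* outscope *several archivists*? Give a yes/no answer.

Infinitival complements of raising predicates do not block QR; *each mathematician* and *several archivists* are effectively clausemates.
Clause-internal QR can adjoin the lower DP above the subject, yielding the inverse reading.

Yes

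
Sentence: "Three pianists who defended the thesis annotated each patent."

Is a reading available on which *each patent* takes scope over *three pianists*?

Yes

The relative clause *who defended the thesis* modifies *three pianists*, but *each patent* is not inside that relative clause — it is an argument of the matrix verb.
QR within a single clause is free, so the lower quantifier may take scope over the higher one.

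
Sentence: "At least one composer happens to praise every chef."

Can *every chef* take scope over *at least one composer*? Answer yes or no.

Raising constructions are monoclausal for scope purposes; *every chef* is not separated from *at least one composer* by any island.
With no island boundary between them, the object can take inverse scope over the subject via ordinary QR within the clause.

Yes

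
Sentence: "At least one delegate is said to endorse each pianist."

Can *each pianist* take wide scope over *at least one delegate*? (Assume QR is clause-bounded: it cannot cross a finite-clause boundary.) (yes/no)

The matrix predicate is a raising verb, whose infinitival complement is not a scope island — *each pianist* can QR into the matrix clause.
Since no island is crossed, the inverse ordering is licensed alongside surface scope.

Yes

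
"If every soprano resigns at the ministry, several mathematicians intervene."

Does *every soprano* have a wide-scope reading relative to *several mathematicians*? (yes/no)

No

Structurally, *every soprano* is inside the adjunct clause *if every soprano resigns at the ministry*.
Adjunct clauses are scope islands: a quantifier inside an adjunct cannot raise into the matrix clause.
So the wide-scope reading for *every soprano* is blocked.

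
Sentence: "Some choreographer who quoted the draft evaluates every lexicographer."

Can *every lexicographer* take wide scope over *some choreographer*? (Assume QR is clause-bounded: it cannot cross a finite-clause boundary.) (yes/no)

Yes

*every lexicographer* sits in the matrix clause, not in the relative clause on *some choreographer*.
Nothing blocks QR of the lower DP to a position above the higher one, so inverse scope is available.
Both orderings are possible: *some choreographer* > *every lexicographer* and *every lexicographer* > *some choreographer*.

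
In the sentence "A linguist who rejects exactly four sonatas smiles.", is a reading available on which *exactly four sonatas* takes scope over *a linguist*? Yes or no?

*exactly four sonatas* is embedded in the relative clause *who rejects exactly four sonatas*.
Quantifiers inside a relative clause are trapped there; the RC boundary blocks QR.
So *exactly four sonatas* cannot raise high enough to outscope *a linguist*; only the surface ordering *a linguist* > *exactly four sonatas* is available.
(Only the surface reading survives: one fixed linguist with respect to all the relevant sonatas.)

No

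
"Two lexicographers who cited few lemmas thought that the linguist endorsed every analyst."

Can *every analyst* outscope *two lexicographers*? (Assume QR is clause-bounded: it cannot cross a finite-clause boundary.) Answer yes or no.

No

The DP *every analyst* is contained in the finite complement clause *that the linguist endorsed every analyst*.
Finite CP is the ceiling for QR here, by assumption.
The inverse ordering *every analyst* > *two lexicographers* is therefore underivable.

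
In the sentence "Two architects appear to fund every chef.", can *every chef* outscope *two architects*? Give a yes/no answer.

Yes

The matrix predicate is a raising verb, whose infinitival complement is not a scope island — *every chef* can QR into the matrix clause.
With no island boundary between them, the object can take inverse scope over the subject via ordinary QR within the clause.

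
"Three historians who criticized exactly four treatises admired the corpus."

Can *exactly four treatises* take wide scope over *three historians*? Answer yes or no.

*exactly four treatises* is embedded in the relative clause *who criticized exactly four treatises*.
The relative clause forms an island for QR, so the quantifier is confined to the head noun's restrictor.
So the wide-scope reading for *exactly four treatises* is blocked.

No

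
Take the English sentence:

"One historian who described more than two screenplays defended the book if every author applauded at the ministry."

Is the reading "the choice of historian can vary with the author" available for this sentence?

The described interpretation is the *every author* > *one historian* scoping.
The DP *every author* is contained in the adjunct clause *if every author applauded at the ministry*.
Adjunct clauses are scope islands: a quantifier inside an adjunct cannot raise into the matrix clause.
So the wide-scope reading for *every author* is blocked.

No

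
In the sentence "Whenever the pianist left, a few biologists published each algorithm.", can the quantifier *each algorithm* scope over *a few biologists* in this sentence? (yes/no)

Yes

*each algorithm* is a matrix argument; the adjunct is an island but the target quantifier is outside it.
Since no island is crossed, the inverse ordering is licensed alongside surface scope.
The sentence is scopally ambiguous between *a few biologists* > *each algorithm* and *each algorithm* > *a few biologists*.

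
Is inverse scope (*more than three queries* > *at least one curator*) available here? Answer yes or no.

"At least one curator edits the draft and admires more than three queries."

The target quantifier *more than three queries* is part of one conjunct of the coordinate structure (*admires more than three queries*).
Coordinate structures are islands for non-across-the-board movement, QR included.
So *more than three queries* cannot raise high enough to outscope *at least one curator*; only the surface ordering *at least one curator* > *more than three queries* is available.

No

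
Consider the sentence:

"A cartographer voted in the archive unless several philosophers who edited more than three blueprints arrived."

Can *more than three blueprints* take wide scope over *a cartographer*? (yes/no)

No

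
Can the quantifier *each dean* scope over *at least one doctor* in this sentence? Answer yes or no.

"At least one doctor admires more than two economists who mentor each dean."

*each dean* is embedded in the relative clause *who mentor each dean* modifying *more than two economists*.
Relative clauses are scope islands: a quantifier cannot QR out of a relative clause to take scope in the matrix clause.
Hence only narrow scope for *each dean* (under *at least one doctor*) survives.
(Only the surface reading survives: one fixed doctor with respect to all the relevant deans.)

No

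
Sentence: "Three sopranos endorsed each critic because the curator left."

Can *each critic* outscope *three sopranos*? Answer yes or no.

Yes

Neither queried DP is inside the adjunct, so the adjunct-island constraint does not apply.
Clause-internal QR can adjoin the lower DP above the subject, yielding the inverse reading.
So *each critic* > *three sopranos* is among the available readings.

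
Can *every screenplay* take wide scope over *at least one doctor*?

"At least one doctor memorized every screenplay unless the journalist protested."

The adjunct clause does not contain *every screenplay*, which is the matrix object.
With no island boundary between them, the object can take inverse scope over the subject via ordinary QR within the clause.
The sentence is scopally ambiguous between *at least one doctor* > *every screenplay* and *every screenplay* > *at least one doctor*.

Yes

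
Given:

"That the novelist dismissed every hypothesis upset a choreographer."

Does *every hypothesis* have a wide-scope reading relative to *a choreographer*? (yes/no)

The DP *every hypothesis* is contained in the sentential subject *that the novelist dismissed every hypothesis*.
Subjects — clausal subjects included — are islands for extraction, and QR is no exception.
So the wide-scope reading for *every hypothesis* is blocked.

No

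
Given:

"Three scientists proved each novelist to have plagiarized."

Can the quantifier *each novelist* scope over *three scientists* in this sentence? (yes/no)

Yes

*each novelist* is the subject of an ECM infinitive — the infinitival complement of an ECM verb is not a scope island, so *each novelist* can raise into the matrix clause.
With no island boundary between them, the object can take inverse scope over the subject via ordinary QR within the clause.
So *each novelist* > *three scientists* is among the available readings.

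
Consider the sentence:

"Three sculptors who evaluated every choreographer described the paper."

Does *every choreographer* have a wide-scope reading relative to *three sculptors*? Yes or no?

No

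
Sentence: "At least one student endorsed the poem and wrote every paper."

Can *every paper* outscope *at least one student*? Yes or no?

*every paper* sits inside one conjunct of the coordinate structure (*wrote every paper*).
Asymmetric QR out of one conjunct violates the Coordinate Structure Constraint.
The inverse ordering *every paper* > *at least one student* is therefore underivable.

No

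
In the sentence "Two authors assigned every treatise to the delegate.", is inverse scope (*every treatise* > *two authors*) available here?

Yes

Both DPs are arguments of the same predicate; there is no clause or island boundary between them.
QR within a single clause is free, so the lower quantifier may take scope over the higher one.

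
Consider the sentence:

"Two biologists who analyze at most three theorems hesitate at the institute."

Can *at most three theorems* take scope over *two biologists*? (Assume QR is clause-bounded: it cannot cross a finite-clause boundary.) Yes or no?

The target quantifier *at most three theorems* is part of the relative clause *who analyze at most three theorems*.
Quantifiers inside a relative clause are trapped there; the RC boundary blocks QR.
So *at most three theorems* cannot raise to a position above *two biologists*.

No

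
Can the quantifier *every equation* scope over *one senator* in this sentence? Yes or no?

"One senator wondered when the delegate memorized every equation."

No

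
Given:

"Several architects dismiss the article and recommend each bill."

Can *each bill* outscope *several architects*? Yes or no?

No

Structurally, *each bill* is inside one conjunct of the coordinate structure (*recommend each bill*).
Asymmetric QR out of one conjunct violates the Coordinate Structure Constraint.
So *each bill* cannot raise to a position above *several architects*.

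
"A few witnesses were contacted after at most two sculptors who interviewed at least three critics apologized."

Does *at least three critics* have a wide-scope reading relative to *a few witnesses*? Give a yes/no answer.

No

*at least three critics* sits inside the relative clause *who interviewed at least three critics*, which is itself inside the adjunct *after at most two sculptors who interviewed at least three critics apologized*.
Two island boundaries intervene — the relative clause and the adjunct. Either alone would block QR.
Hence only narrow scope for *at least three critics* (under *a few witnesses*) survives.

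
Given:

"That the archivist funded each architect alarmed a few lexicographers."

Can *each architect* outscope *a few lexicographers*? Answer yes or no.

No

The target quantifier *each architect* is part of the sentential subject *that the archivist funded each architect*.
Clausal subjects are scope islands; QR from inside the subject into the matrix is barred.
So *each architect* cannot raise to a position above *a few lexicographers*.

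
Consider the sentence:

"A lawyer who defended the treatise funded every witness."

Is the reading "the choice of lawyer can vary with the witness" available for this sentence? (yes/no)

Yes

This is the *every witness* > *a lawyer* reading.
Although the sentence contains a relative clause (*who defended the treatise*), *every witness* is outside it, in the matrix VP.
QR within a single clause is free, so the lower quantifier may take scope over the higher one.
Both orderings are possible: *a lawyer* > *every witness* and *every witness* > *a lawyer*.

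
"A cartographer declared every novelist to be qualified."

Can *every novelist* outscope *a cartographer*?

The ECM infinitive is scope-transparent — *every novelist* is free to raise above *a cartographer*.
Ordinary QR to a clause-peripheral position gives the wide-scope LF for the lower DP.

Yes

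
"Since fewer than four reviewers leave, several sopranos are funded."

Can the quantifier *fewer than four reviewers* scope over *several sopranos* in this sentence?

No

*fewer than four reviewers* is embedded in the adjunct clause *since fewer than four reviewers leave*.
Adverbial clauses are not L-marked, so they are barriers for QR — the quantifier cannot escape the adjunct.
*fewer than four reviewers* is confined to the island and cannot take scope over *several sopranos*.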